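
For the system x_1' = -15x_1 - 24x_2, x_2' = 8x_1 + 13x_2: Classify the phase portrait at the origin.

A = [[-15,-24],[8,13]]; det(A-λI) = λ^2 + 2λ - 3.
λ = -3, 1: opposite signs.

saddle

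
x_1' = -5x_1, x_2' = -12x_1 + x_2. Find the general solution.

x_1(t) = c_2e^(-5t), x_2(t) = c_1e^(t) + 2c_2e^(-5t)

Coefficient matrix A = [[-5, 0], [-12, 1]].
Characteristic polynomial det(A - λI) = λ^2 + 4λ - 5 = 0.
Eigenvalues λ = 1, -5.
For λ=1: (A-λI) row 1 is [-6, 0], so an eigenvector is (0, 1).
For λ=-5: (A-λI) row 2 is [-12, 6], so an eigenvector is (1, 2).
General solution: c_1e^(t)(0,1) + c_2e^(-5t)(1,2).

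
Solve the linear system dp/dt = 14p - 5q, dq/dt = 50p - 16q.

p(t) = -c_1e^(-t)sin(5t) + c_2e^(-t)cos(5t), q(t) = -3c_1e^(-t)sin(5t) + c_1e^(-t)cos(5t) + c_2e^(-t)sin(5t) + 3c_2e^(-t)cos(5t)

Coefficient matrix A = [[14, -5], [50, -16]].
Characteristic polynomial det(A - λI) = λ^2 + 2λ + 26 = 0.
Eigenvalues λ = -1 ± 5i (complex conjugate pair).
For λ=-1+5i: an eigenvector is (0,1) - i(-1,-3) = (0 + i, 1 + 3i).
A real fundamental pair from Re and Im of e^((-1+5i)t)v: X_1 = e^(-t)(cos(5t)·(0,1) + sin(5t)·(-1,-3)), X_2 = e^(-t)(sin(5t)·(0,1) - cos(5t)·(-1,-3)).
General solution: c_1X_1 + c_2X_2.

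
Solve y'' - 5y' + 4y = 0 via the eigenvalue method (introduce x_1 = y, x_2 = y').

Let x_1 = y, x_2 = y'. Then x_1' = x_2 and x_2' = -4x_1 + 5x_2.
A = [[0,1],[-4,5]]; det(A-λI) = λ^2 - 5λ + 4.
Eigenvalues λ = 1, 4 with eigenvectors (1,1), (1,4).

y(t) = K_1e^(t) + K_2e^(4t)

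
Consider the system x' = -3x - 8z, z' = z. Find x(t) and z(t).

Coefficient matrix A = [[-3, -8], [0, 1]].
Characteristic polynomial det(A - λI) = λ^2 + 2λ - 3 = 0.
Eigenvalues λ = 1, -3.
For λ=1: (A-λI) row 1 is [-4, -8], so an eigenvector is (-2, 1).
For λ=-3: (A-λI) row 1 is [0, -8], so an eigenvector is (-1, 0).
General solution: c_1e^(t)(-2,1) + c_2e^(-3t)(-1,0).

x(t) = -2c_1e^(t) - c_2e^(-3t), z(t) = c_1e^(t)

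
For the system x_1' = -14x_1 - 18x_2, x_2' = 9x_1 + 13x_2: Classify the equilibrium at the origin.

saddle

A = [[-14,-18],[9,13]]; det(A-λI) = λ^2 + λ - 20.
λ = 4, -5: opposite signs.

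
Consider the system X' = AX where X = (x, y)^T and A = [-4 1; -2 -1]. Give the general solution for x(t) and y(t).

Coefficient matrix A = [[-4, 1], [-2, -1]].
Characteristic polynomial det(A - λI) = λ^2 + 5λ + 6 = 0.
Eigenvalues λ = -3, -2.
For λ=-3: (A-λI) row 1 is [-1, 1], so an eigenvector is (1, 1).
For λ=-2: (A-λI) row 1 is [-2, 1], so an eigenvector is (1, 2).
General solution: C_1e^(-3t)(1,1) + C_2e^(-2t)(1,2).

x(t) = C_1e^(-3t) + C_2e^(-2t), y(t) = C_1e^(-3t) + 2C_2e^(-2t)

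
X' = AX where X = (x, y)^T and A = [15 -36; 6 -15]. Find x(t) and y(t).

x(t) = -2C_1e^(-3t) - 3C_2e^(3t), y(t) = -C_1e^(-3t) - C_2e^(3t)

Coefficient matrix A = [[15, -36], [6, -15]].
Characteristic polynomial det(A - λI) = λ^2 - 9 = 0.
Eigenvalues λ = -3, 3.
For λ=-3: (A-λI) row 1 is [18, -36], so an eigenvector is (-2, -1).
For λ=3: (A-λI) row 1 is [12, -36], so an eigenvector is (-3, -1).
General solution: C_1e^(-3t)(-2,-1) + C_2e^(3t)(-3,-1).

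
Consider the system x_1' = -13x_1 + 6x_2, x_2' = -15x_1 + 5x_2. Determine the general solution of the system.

x_1(t) = K_1e^(-4t)sin(3t) - K_1e^(-4t)cos(3t) - K_2e^(-4t)sin(3t) - K_2e^(-4t)cos(3t), x_2(t) = 2K_1e^(-4t)sin(3t) - K_1e^(-4t)cos(3t) - K_2e^(-4t)sin(3t) - 2K_2e^(-4t)cos(3t)

Coefficient matrix A = [[-13, 6], [-15, 5]].
Characteristic polynomial det(A - λI) = λ^2 + 8λ + 25 = 0.
Eigenvalues λ = -4 ± 3i (complex conjugate pair).
For λ=-4+3i: an eigenvector is (-1,-1) - i(1,2) = (-1 - i, -1 - 2i).
A real fundamental pair from Re and Im of e^((-4+3i)t)v: X_1 = e^(-4t)(cos(3t)·(-1,-1) + sin(3t)·(1,2)), X_2 = e^(-4t)(sin(3t)·(-1,-1) - cos(3t)·(1,2)).
General solution: K_1X_1 + K_2X_2.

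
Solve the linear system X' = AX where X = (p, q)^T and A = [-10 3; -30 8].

Coefficient matrix A = [[-10, 3], [-30, 8]].
Characteristic polynomial det(A - λI) = λ^2 + 2λ + 10 = 0.
Eigenvalues λ = -1 ± 3i (complex conjugate pair).
For λ=-1+3i: an eigenvector is (0,1) - i(1,3) = (0 - i, 1 - 3i).
A real fundamental pair from Re and Im of e^((-1+3i)t)v: X_1 = e^(-t)(cos(3t)·(0,1) + sin(3t)·(1,3)), X_2 = e^(-t)(sin(3t)·(0,1) - cos(3t)·(1,3)).
General solution: c_1X_1 + c_2X_2.

p(t) = c_1e^(-t)sin(3t) - c_2e^(-t)cos(3t), q(t) = 3c_1e^(-t)sin(3t) + c_1e^(-t)cos(3t) + c_2e^(-t)sin(3t) - 3c_2e^(-t)cos(3t)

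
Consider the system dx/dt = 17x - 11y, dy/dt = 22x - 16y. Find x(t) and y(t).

x(t) = -K_1e^(6t) - K_2e^(-5t), y(t) = -K_1e^(6t) - 2K_2e^(-5t)

Coefficient matrix A = [[17, -11], [22, -16]].
Characteristic polynomial det(A - λI) = λ^2 - λ - 30 = 0.
Eigenvalues λ = 6, -5.
For λ=6: (A-λI) row 1 is [11, -11], so an eigenvector is (-1, -1).
For λ=-5: (A-λI) row 1 is [22, -11], so an eigenvector is (-1, -2).
General solution: K_1e^(6t)(-1,-1) + K_2e^(-5t)(-1,-2).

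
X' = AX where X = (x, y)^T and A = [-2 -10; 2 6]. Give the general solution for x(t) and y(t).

Coefficient matrix A = [[-2, -10], [2, 6]].
Characteristic polynomial det(A - λI) = λ^2 - 4λ + 8 = 0.
Eigenvalues λ = 2 ± 2i (complex conjugate pair).
For λ=2+2i: an eigenvector is (1,0) - i(-2,1) = (1 + 2i, 0 - i).
A real fundamental pair from Re and Im of e^((2+2i)t)v: X_1 = e^(2t)(cos(2t)·(1,0) + sin(2t)·(-2,1)), X_2 = e^(2t)(sin(2t)·(1,0) - cos(2t)·(-2,1)).
General solution: K_1X_1 + K_2X_2.

x(t) = -2K_1e^(2t)sin(2t) + K_1e^(2t)cos(2t) + K_2e^(2t)sin(2t) + 2K_2e^(2t)cos(2t), y(t) = K_1e^(2t)sin(2t) - K_2e^(2t)cos(2t)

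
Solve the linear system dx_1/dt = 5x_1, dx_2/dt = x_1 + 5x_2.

Coefficient matrix A = [[5, 0], [1, 5]].
Characteristic polynomial det(A - λI) = λ^2 - 10λ + 25 = 0.
Single eigenvalue λ = 5 with algebraic multiplicity 2.
Eigenvector v = (0,1); generalized eigenvector w with (A-λI)w=v is (1,-3).
General solution: e^(5t)[c_1·v + c_2·(t·v + w)].

x_1(t) = c_2e^(5t), x_2(t) = c_1e^(5t) + c_2te^(5t) - 3c_2e^(5t)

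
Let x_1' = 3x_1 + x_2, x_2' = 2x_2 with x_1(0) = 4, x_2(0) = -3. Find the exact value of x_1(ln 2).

A = [[3,1],[0,2]]; eigenvalues λ = 2, 3.
Eigenvectors: (-1,1) for λ=2, (1,0) for λ=3.
From the initial condition, c_1 = -3, c_2 = 1.
x_1(ln 2) = (-3)(2^2)(-1) + (1)(2^3)(1) = 20.

20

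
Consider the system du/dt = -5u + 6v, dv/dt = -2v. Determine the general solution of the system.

u(t) = C_1e^(-5t) + 2C_2e^(-2t), v(t) = C_2e^(-2t)

Coefficient matrix A = [[-5, 6], [0, -2]].
Characteristic polynomial det(A - λI) = λ^2 + 7λ + 10 = 0.
Eigenvalues λ = -5, -2.
For λ=-5: (A-λI) row 1 is [0, 6], so an eigenvector is (1, 0).
For λ=-2: (A-λI) row 1 is [-3, 6], so an eigenvector is (2, 1).
General solution: C_1e^(-5t)(1,0) + C_2e^(-2t)(2,1).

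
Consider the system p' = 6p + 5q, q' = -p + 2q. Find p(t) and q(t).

Coefficient matrix A = [[6, 5], [-1, 2]].
Characteristic polynomial det(A - λI) = λ^2 - 8λ + 17 = 0.
Eigenvalues λ = 4 ± i (complex conjugate pair).
For λ=4+i: an eigenvector is (2,-1) - i(-1,0) = (2 + i, -1).
A real fundamental pair from Re and Im of e^((4+i)t)v: X_1 = e^(4t)(cos(t)·(2,-1) + sin(t)·(-1,0)), X_2 = e^(4t)(sin(t)·(2,-1) - cos(t)·(-1,0)).
General solution: K_1X_1 + K_2X_2.

p(t) = -K_1e^(4t)sin(t) + 2K_1e^(4t)cos(t) + 2K_2e^(4t)sin(t) + K_2e^(4t)cos(t), q(t) = -K_1e^(4t)cos(t) - K_2e^(4t)sin(t)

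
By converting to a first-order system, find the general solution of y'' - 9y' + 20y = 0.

y(t) = C_1e^(5t) + C_2e^(4t)

Let x_1 = y, x_2 = y'. Then x_1' = x_2 and x_2' = -20x_1 + 9x_2.
A = [[0,1],[-20,9]]; det(A-λI) = λ^2 - 9λ + 20.
Eigenvalues λ = 5, 4 with eigenvectors (1,5), (1,4).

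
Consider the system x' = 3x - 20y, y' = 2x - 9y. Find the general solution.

Coefficient matrix A = [[3, -20], [2, -9]].
Characteristic polynomial det(A - λI) = λ^2 + 6λ + 13 = 0.
Eigenvalues λ = -3 ± 2i (complex conjugate pair).
For λ=-3+2i: an eigenvector is (3,1) - i(-1,0) = (3 + i, 1).
A real fundamental pair from Re and Im of e^((-3+2i)t)v: X_1 = e^(-3t)(cos(2t)·(3,1) + sin(2t)·(-1,0)), X_2 = e^(-3t)(sin(2t)·(3,1) - cos(2t)·(-1,0)).
General solution: c_1X_1 + c_2X_2.

x(t) = -c_1e^(-3t)sin(2t) + 3c_1e^(-3t)cos(2t) + 3c_2e^(-3t)sin(2t) + c_2e^(-3t)cos(2t), y(t) = c_1e^(-3t)cos(2t) + c_2e^(-3t)sin(2t)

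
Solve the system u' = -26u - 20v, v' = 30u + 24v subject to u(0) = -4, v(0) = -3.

Coefficient matrix A = [[-26, -20], [30, 24]].
Characteristic polynomial det(A - λI) = λ^2 + 2λ - 24 = 0.
Eigenvalues λ = -6, 4.
For λ=-6: (A-λI) row 1 is [-20, -20], so an eigenvector is (-1, 1).
For λ=4: (A-λI) row 1 is [-30, -20], so an eigenvector is (2, -3).
General solution: C_1e^(-6t)(-1,1) + C_2e^(4t)(2,-3).
Applying u(0)=-4, v(0)=-3 gives C_1=18, C_2=7.

u(t) = 14e^(4t) - 18e^(-6t), v(t) = -21e^(4t) + 18e^(-6t)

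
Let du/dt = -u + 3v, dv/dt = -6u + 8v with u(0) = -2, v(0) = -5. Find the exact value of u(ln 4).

A = [[-1,3],[-6,8]]; eigenvalues λ = 5, 2.
Eigenvectors: (-1,-2) for λ=5, (1,1) for λ=2.
From the initial condition, c_1 = 3, c_2 = 1.
u(ln 4) = (3)(4^5)(-1) + (1)(4^2)(1) = -3056.

-3056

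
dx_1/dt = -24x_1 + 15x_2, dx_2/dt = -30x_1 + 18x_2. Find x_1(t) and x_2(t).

Coefficient matrix A = [[-24, 15], [-30, 18]].
Characteristic polynomial det(A - λI) = λ^2 + 6λ + 18 = 0.
Eigenvalues λ = -3 ± 3i (complex conjugate pair).
For λ=-3+3i: an eigenvector is (1,1) - i(-2,-3) = (1 + 2i, 1 + 3i).
A real fundamental pair from Re and Im of e^((-3+3i)t)v: X_1 = e^(-3t)(cos(3t)·(1,1) + sin(3t)·(-2,-3)), X_2 = e^(-3t)(sin(3t)·(1,1) - cos(3t)·(-2,-3)).
General solution: C_1X_1 + C_2X_2.

x_1(t) = -2C_1e^(-3t)sin(3t) + C_1e^(-3t)cos(3t) + C_2e^(-3t)sin(3t) + 2C_2e^(-3t)cos(3t), x_2(t) = -3C_1e^(-3t)sin(3t) + C_1e^(-3t)cos(3t) + C_2e^(-3t)sin(3t) + 3C_2e^(-3t)cos(3t)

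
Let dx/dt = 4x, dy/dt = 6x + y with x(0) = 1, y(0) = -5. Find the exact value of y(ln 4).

A = [[4,0],[6,1]]; eigenvalues λ = 1, 4.
Eigenvectors: (0,1) for λ=1, (1,2) for λ=4.
From the initial condition, c_1 = -7, c_2 = 1.
y(ln 4) = (-7)(4^1)(1) + (1)(4^4)(2) = 484.

484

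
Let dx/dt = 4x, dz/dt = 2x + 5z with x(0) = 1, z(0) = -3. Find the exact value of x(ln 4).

256

A = [[4,0],[2,5]]; eigenvalues λ = 4, 5.
Eigenvectors: (1,-2) for λ=4, (0,-1) for λ=5.
From the initial condition, c_1 = 1, c_2 = 1.
x(ln 4) = (1)(4^4)(1) + (1)(4^5)(0) = 256.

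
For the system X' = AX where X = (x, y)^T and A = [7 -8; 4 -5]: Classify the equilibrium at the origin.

saddle

A = [[7,-8],[4,-5]]; det(A-λI) = λ^2 - 2λ - 3.
λ = 3, -1: opposite signs.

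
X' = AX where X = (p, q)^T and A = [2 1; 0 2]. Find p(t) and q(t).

Coefficient matrix A = [[2, 1], [0, 2]].
Characteristic polynomial det(A - λI) = λ^2 - 4λ + 4 = 0.
Single eigenvalue λ = 2 with algebraic multiplicity 2.
Eigenvector v = (1,0); generalized eigenvector w with (A-λI)w=v is (-3,1).
General solution: e^(2t)[K_1·v + K_2·(t·v + w)].

p(t) = K_1e^(2t) + K_2te^(2t) - 3K_2e^(2t), q(t) = K_2e^(2t)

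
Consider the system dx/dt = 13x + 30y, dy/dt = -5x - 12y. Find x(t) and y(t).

x(t) = -3K_1e^(3t) + 2K_2e^(-2t), y(t) = K_1e^(3t) - K_2e^(-2t)

Coefficient matrix A = [[13, 30], [-5, -12]].
Characteristic polynomial det(A - λI) = λ^2 - λ - 6 = 0.
Eigenvalues λ = 3, -2.
For λ=3: (A-λI) row 1 is [10, 30], so an eigenvector is (-3, 1).
For λ=-2: (A-λI) row 1 is [15, 30], so an eigenvector is (2, -1).
General solution: K_1e^(3t)(-3,1) + K_2e^(-2t)(2,-1).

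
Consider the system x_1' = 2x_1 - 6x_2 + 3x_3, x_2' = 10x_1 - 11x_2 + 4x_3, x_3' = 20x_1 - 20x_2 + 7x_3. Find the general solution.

x_1(t) = C_1e^(2t) + C_2e^(-t), x_2(t) = 2C_1e^(2t) + 3C_2e^(-t) + C_3e^(-3t), x_3(t) = 4C_1e^(2t) + 5C_2e^(-t) + 2C_3e^(-3t)

Coefficient matrix A = [[2, -6, 3], [10, -11, 4], [20, -20, 7]].
det(A - λI) = 0 gives eigenvalues λ = 2, -1, -3.
For λ=2: eigenvector (1,2,4).
For λ=-1: eigenvector (1,3,5).
For λ=-3: eigenvector (0,1,2).
General solution: C_1e^(2t)(1,2,4) + C_2e^(-t)(1,3,5) + C_3e^(-3t)(0,1,2).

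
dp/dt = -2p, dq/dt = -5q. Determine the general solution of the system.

p(t) = C_2e^(-2t), q(t) = -C_1e^(-5t)

Coefficient matrix A = [[-2, 0], [0, -5]].
Characteristic polynomial det(A - λI) = λ^2 + 7λ + 10 = 0.
Eigenvalues λ = -5, -2.
For λ=-5: (A-λI) row 1 is [3, 0], so an eigenvector is (0, -1).
For λ=-2: (A-λI) row 2 is [0, -3], so an eigenvector is (1, 0).
General solution: C_1e^(-5t)(0,-1) + C_2e^(-2t)(1,0).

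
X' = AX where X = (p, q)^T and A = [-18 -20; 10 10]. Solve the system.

p(t) = 3c_1e^(-4t)sin(2t) + c_1e^(-4t)cos(2t) + c_2e^(-4t)sin(2t) - 3c_2e^(-4t)cos(2t), q(t) = -2c_1e^(-4t)sin(2t) - c_1e^(-4t)cos(2t) - c_2e^(-4t)sin(2t) + 2c_2e^(-4t)cos(2t)

Coefficient matrix A = [[-18, -20], [10, 10]].
Characteristic polynomial det(A - λI) = λ^2 + 8λ + 20 = 0.
Eigenvalues λ = -4 ± 2i (complex conjugate pair).
For λ=-4+2i: an eigenvector is (1,-1) - i(3,-2) = (1 - 3i, -1 + 2i).
A real fundamental pair from Re and Im of e^((-4+2i)t)v: X_1 = e^(-4t)(cos(2t)·(1,-1) + sin(2t)·(3,-2)), X_2 = e^(-4t)(sin(2t)·(1,-1) - cos(2t)·(3,-2)).
General solution: c_1X_1 + c_2X_2.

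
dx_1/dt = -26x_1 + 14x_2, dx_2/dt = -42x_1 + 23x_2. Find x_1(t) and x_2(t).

Coefficient matrix A = [[-26, 14], [-42, 23]].
Characteristic polynomial det(A - λI) = λ^2 + 3λ - 10 = 0.
Eigenvalues λ = -5, 2.
For λ=-5: (A-λI) row 1 is [-21, 14], so an eigenvector is (-2, -3).
For λ=2: (A-λI) row 1 is [-28, 14], so an eigenvector is (1, 2).
General solution: c_1e^(-5t)(-2,-3) + c_2e^(2t)(1,2).

x_1(t) = -2c_1e^(-5t) + c_2e^(2t), x_2(t) = -3c_1e^(-5t) + 2c_2e^(2t)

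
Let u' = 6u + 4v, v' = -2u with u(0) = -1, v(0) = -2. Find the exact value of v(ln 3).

A = [[6,4],[-2,0]]; eigenvalues λ = 4, 2.
Eigenvectors: (-2,1) for λ=4, (-1,1) for λ=2.
From the initial condition, c_1 = 3, c_2 = -5.
v(ln 3) = (3)(3^4)(1) + (-5)(3^2)(1) = 198.

198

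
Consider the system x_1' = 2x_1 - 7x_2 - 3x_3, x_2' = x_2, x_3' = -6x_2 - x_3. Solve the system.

x_1(t) = -2C_1e^(t) + C_2e^(2t) + C_3e^(-t), x_2(t) = C_1e^(t), x_3(t) = -3C_1e^(t) + C_3e^(-t)

Coefficient matrix A = [[2, -7, -3], [0, 1, 0], [0, -6, -1]].
det(A - λI) = 0 gives eigenvalues λ = 1, 2, -1.
For λ=1: eigenvector (-2,1,-3).
For λ=2: eigenvector (1,0,0).
For λ=-1: eigenvector (1,0,1).
General solution: C_1e^(t)(-2,1,-3) + C_2e^(2t)(1,0,0) + C_3e^(-t)(1,0,1).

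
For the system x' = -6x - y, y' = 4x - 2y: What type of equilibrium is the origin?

A = [[-6,-1],[4,-2]]; det(A-λI) = λ^2 + 8λ + 16.
repeated λ = -4 with a single eigenvector.

stable improper node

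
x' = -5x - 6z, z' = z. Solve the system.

Coefficient matrix A = [[-5, -6], [0, 1]].
Characteristic polynomial det(A - λI) = λ^2 + 4λ - 5 = 0.
Eigenvalues λ = -5, 1.
For λ=-5: (A-λI) row 1 is [0, -6], so an eigenvector is (1, 0).
For λ=1: (A-λI) row 1 is [-6, -6], so an eigenvector is (1, -1).
General solution: c_1e^(-5t)(1,0) + c_2e^(t)(1,-1).

x(t) = c_1e^(-5t) + c_2e^(t), z(t) = -c_2e^(t)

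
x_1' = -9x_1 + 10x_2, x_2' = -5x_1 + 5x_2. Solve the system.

x_1(t) = c_1e^(-2t)sin(t) - 3c_1e^(-2t)cos(t) - 3c_2e^(-2t)sin(t) - c_2e^(-2t)cos(t), x_2(t) = c_1e^(-2t)sin(t) - 2c_1e^(-2t)cos(t) - 2c_2e^(-2t)sin(t) - c_2e^(-2t)cos(t)

Coefficient matrix A = [[-9, 10], [-5, 5]].
Characteristic polynomial det(A - λI) = λ^2 + 4λ + 5 = 0.
Eigenvalues λ = -2 ± i (complex conjugate pair).
For λ=-2+i: an eigenvector is (-3,-2) - i(1,1) = (-3 - i, -2 - i).
A real fundamental pair from Re and Im of e^((-2+i)t)v: X_1 = e^(-2t)(cos(t)·(-3,-2) + sin(t)·(1,1)), X_2 = e^(-2t)(sin(t)·(-3,-2) - cos(t)·(1,1)).
General solution: c_1X_1 + c_2X_2.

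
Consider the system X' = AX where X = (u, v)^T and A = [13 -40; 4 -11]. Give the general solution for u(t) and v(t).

Coefficient matrix A = [[13, -40], [4, -11]].
Characteristic polynomial det(A - λI) = λ^2 - 2λ + 17 = 0.
Eigenvalues λ = 1 ± 4i (complex conjugate pair).
For λ=1+4i: an eigenvector is (-3,-1) - i(1,0) = (-3 - i, -1).
A real fundamental pair from Re and Im of e^((1+4i)t)v: X_1 = e^(t)(cos(4t)·(-3,-1) + sin(4t)·(1,0)), X_2 = e^(t)(sin(4t)·(-3,-1) - cos(4t)·(1,0)).
General solution: c_1X_1 + c_2X_2.

u(t) = c_1e^(t)sin(4t) - 3c_1e^(t)cos(4t) - 3c_2e^(t)sin(4t) - c_2e^(t)cos(4t), v(t) = -c_1e^(t)cos(4t) - c_2e^(t)sin(4t)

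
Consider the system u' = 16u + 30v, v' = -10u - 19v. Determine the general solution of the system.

u(t) = -2K_1e^(t) + 3K_2e^(-4t), v(t) = K_1e^(t) - 2K_2e^(-4t)

Coefficient matrix A = [[16, 30], [-10, -19]].
Characteristic polynomial det(A - λI) = λ^2 + 3λ - 4 = 0.
Eigenvalues λ = 1, -4.
For λ=1: (A-λI) row 1 is [15, 30], so an eigenvector is (-2, 1).
For λ=-4: (A-λI) row 1 is [20, 30], so an eigenvector is (3, -2).
General solution: K_1e^(t)(-2,1) + K_2e^(-4t)(3,-2).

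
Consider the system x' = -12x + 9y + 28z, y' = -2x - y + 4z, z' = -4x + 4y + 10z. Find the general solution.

x(t) = K_1e^(-2t) + K_2e^(-3t) + 2K_3e^(2t), y(t) = -2K_1e^(-2t) + K_2e^(-3t), z(t) = K_1e^(-2t) + K_3e^(2t)

Coefficient matrix A = [[-12, 9, 28], [-2, -1, 4], [-4, 4, 10]].
det(A - λI) = 0 gives eigenvalues λ = -2, -3, 2.
For λ=-2: eigenvector (1,-2,1).
For λ=-3: eigenvector (1,1,0).
For λ=2: eigenvector (2,0,1).
General solution: K_1e^(-2t)(1,-2,1) + K_2e^(-3t)(1,1,0) + K_3e^(2t)(2,0,1).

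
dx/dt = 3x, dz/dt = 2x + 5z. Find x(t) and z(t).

x(t) = -K_2e^(3t), z(t) = -K_1e^(5t) + K_2e^(3t)

Coefficient matrix A = [[3, 0], [2, 5]].
Characteristic polynomial det(A - λI) = λ^2 - 8λ + 15 = 0.
Eigenvalues λ = 5, 3.
For λ=5: (A-λI) row 1 is [-2, 0], so an eigenvector is (0, -1).
For λ=3: (A-λI) row 2 is [2, 2], so an eigenvector is (-1, 1).
General solution: K_1e^(5t)(0,-1) + K_2e^(3t)(-1,1).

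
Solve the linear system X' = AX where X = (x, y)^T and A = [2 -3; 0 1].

Coefficient matrix A = [[2, -3], [0, 1]].
Characteristic polynomial det(A - λI) = λ^2 - 3λ + 2 = 0.
Eigenvalues λ = 1, 2.
For λ=1: (A-λI) row 1 is [1, -3], so an eigenvector is (-3, -1).
For λ=2: (A-λI) row 1 is [0, -3], so an eigenvector is (1, 0).
General solution: C_1e^(t)(-3,-1) + C_2e^(2t)(1,0).

x(t) = -3C_1e^(t) + C_2e^(2t), y(t) = -C_1e^(t)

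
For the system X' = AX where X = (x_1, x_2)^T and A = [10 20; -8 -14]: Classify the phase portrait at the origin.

A = [[10,20],[-8,-14]]; det(A-λI) = λ^2 + 4λ + 20.
λ = -2 ± 4i: negative real part.

stable spiral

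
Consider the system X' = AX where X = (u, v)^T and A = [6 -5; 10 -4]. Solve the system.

u(t) = c_1e^(t)sin(5t) - c_2e^(t)cos(5t), v(t) = c_1e^(t)sin(5t) - c_1e^(t)cos(5t) - c_2e^(t)sin(5t) - c_2e^(t)cos(5t)

Coefficient matrix A = [[6, -5], [10, -4]].
Characteristic polynomial det(A - λI) = λ^2 - 2λ + 26 = 0.
Eigenvalues λ = 1 ± 5i (complex conjugate pair).
For λ=1+5i: an eigenvector is (0,-1) - i(1,1) = (0 - i, -1 - i).
A real fundamental pair from Re and Im of e^((1+5i)t)v: X_1 = e^(t)(cos(5t)·(0,-1) + sin(5t)·(1,1)), X_2 = e^(t)(sin(5t)·(0,-1) - cos(5t)·(1,1)).
General solution: c_1X_1 + c_2X_2.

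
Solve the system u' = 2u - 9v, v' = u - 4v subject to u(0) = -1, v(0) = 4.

Coefficient matrix A = [[2, -9], [1, -4]].
Characteristic polynomial det(A - λI) = λ^2 + 2λ + 1 = 0.
Single eigenvalue λ = -1 with algebraic multiplicity 2.
Eigenvector v = (-3,-1); generalized eigenvector w with (A-λI)w=v is (-1,0).
General solution: e^(-t)[C_1·v + C_2·(t·v + w)].
Applying u(0)=-1, v(0)=4 gives C_1=-4, C_2=13.

u(t) = -39te^(-t) - e^(-t), v(t) = -13te^(-t) + 4e^(-t)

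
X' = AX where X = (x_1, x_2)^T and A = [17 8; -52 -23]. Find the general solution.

Coefficient matrix A = [[17, 8], [-52, -23]].
Characteristic polynomial det(A - λI) = λ^2 + 6λ + 25 = 0.
Eigenvalues λ = -3 ± 4i (complex conjugate pair).
For λ=-3+4i: an eigenvector is (1,-2) - i(1,-3) = (1 - i, -2 + 3i).
A real fundamental pair from Re and Im of e^((-3+4i)t)v: X_1 = e^(-3t)(cos(4t)·(1,-2) + sin(4t)·(1,-3)), X_2 = e^(-3t)(sin(4t)·(1,-2) - cos(4t)·(1,-3)).
General solution: C_1X_1 + C_2X_2.

x_1(t) = C_1e^(-3t)sin(4t) + C_1e^(-3t)cos(4t) + C_2e^(-3t)sin(4t) - C_2e^(-3t)cos(4t), x_2(t) = -3C_1e^(-3t)sin(4t) - 2C_1e^(-3t)cos(4t) - 2C_2e^(-3t)sin(4t) + 3C_2e^(-3t)cos(4t)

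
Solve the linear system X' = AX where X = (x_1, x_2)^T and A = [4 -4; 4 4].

x_1(t) = -C_1e^(4t)sin(4t) + C_2e^(4t)cos(4t), x_2(t) = C_1e^(4t)cos(4t) + C_2e^(4t)sin(4t)

Coefficient matrix A = [[4, -4], [4, 4]].
Characteristic polynomial det(A - λI) = λ^2 - 8λ + 32 = 0.
Eigenvalues λ = 4 ± 4i (complex conjugate pair).
For λ=4+4i: an eigenvector is (0,1) - i(-1,0) = (0 + i, 1).
A real fundamental pair from Re and Im of e^((4+4i)t)v: X_1 = e^(4t)(cos(4t)·(0,1) + sin(4t)·(-1,0)), X_2 = e^(4t)(sin(4t)·(0,1) - cos(4t)·(-1,0)).
General solution: C_1X_1 + C_2X_2.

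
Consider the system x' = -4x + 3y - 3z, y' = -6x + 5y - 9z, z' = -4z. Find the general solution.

x(t) = c_1e^(2t) - c_2e^(-t), y(t) = 2c_1e^(2t) - c_2e^(-t) + c_3e^(-4t), z(t) = c_3e^(-4t)

Coefficient matrix A = [[-4, 3, -3], [-6, 5, -9], [0, 0, -4]].
det(A - λI) = 0 gives eigenvalues λ = 2, -1, -4.
For λ=2: eigenvector (1,2,0).
For λ=-1: eigenvector (-1,-1,0).
For λ=-4: eigenvector (0,1,1).
General solution: c_1e^(2t)(1,2,0) + c_2e^(-t)(-1,-1,0) + c_3e^(-4t)(0,1,1).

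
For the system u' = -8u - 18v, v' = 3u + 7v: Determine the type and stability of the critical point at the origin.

A = [[-8,-18],[3,7]]; det(A-λI) = λ^2 + λ - 2.
λ = 1, -2: opposite signs.

saddle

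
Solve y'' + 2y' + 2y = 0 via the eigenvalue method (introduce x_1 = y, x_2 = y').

Let x_1 = y, x_2 = y'. Then x_1' = x_2 and x_2' = -2x_1 - 2x_2.
A = [[0,1],[-2,-2]]; det(A-λI) = λ^2 + 2λ + 2.
Eigenvalues λ = -1 ± i.

y(t) = C_1e^(-t)cos(t) + C_2e^(-t)sin(t)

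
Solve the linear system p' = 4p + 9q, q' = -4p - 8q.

Coefficient matrix A = [[4, 9], [-4, -8]].
Characteristic polynomial det(A - λI) = λ^2 + 4λ + 4 = 0.
Single eigenvalue λ = -2 with algebraic multiplicity 2.
Eigenvector v = (-3,2); generalized eigenvector w with (A-λI)w=v is (1,-1).
General solution: e^(-2t)[K_1·v + K_2·(t·v + w)].

p(t) = -3K_1e^(-2t) - 3K_2te^(-2t) + K_2e^(-2t), q(t) = 2K_1e^(-2t) + 2K_2te^(-2t) - K_2e^(-2t)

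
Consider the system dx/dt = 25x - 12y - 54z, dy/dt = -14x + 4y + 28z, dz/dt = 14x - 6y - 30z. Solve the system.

Coefficient matrix A = [[25, -12, -54], [-14, 4, 28], [14, -6, -30]].
det(A - λI) = 0 gives eigenvalues λ = -2, 4, -3.
For λ=-2: eigenvector (2,0,1).
For λ=4: eigenvector (-2,1,-1).
For λ=-3: eigenvector (-3,2,-2).
General solution: C_1e^(-2t)(2,0,1) + C_2e^(4t)(-2,1,-1) + C_3e^(-3t)(-3,2,-2).

x(t) = 2C_1e^(-2t) - 2C_2e^(4t) - 3C_3e^(-3t), y(t) = C_2e^(4t) + 2C_3e^(-3t), z(t) = C_1e^(-2t) - C_2e^(4t) - 2C_3e^(-3t)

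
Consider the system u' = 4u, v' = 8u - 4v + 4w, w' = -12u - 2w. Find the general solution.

u(t) = K_1e^(4t), v(t) = K_2e^(-4t) + 2K_3e^(-2t), w(t) = -2K_1e^(4t) + K_3e^(-2t)

Coefficient matrix A = [[4, 0, 0], [8, -4, 4], [-12, 0, -2]].
det(A - λI) = 0 gives eigenvalues λ = 4, -4, -2.
For λ=4: eigenvector (1,0,-2).
For λ=-4: eigenvector (0,1,0).
For λ=-2: eigenvector (0,2,1).
General solution: K_1e^(4t)(1,0,-2) + K_2e^(-4t)(0,1,0) + K_3e^(-2t)(0,2,1).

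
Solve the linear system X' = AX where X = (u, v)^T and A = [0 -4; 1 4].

u(t) = 2C_1e^(2t) + 2C_2te^(2t) + 3C_2e^(2t), v(t) = -C_1e^(2t) - C_2te^(2t) - 2C_2e^(2t)

Coefficient matrix A = [[0, -4], [1, 4]].
Characteristic polynomial det(A - λI) = λ^2 - 4λ + 4 = 0.
Single eigenvalue λ = 2 with algebraic multiplicity 2.
Eigenvector v = (2,-1); generalized eigenvector w with (A-λI)w=v is (3,-2).
General solution: e^(2t)[C_1·v + C_2·(t·v + w)].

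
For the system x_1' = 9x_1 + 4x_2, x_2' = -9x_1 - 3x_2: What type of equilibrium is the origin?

A = [[9,4],[-9,-3]]; det(A-λI) = λ^2 - 6λ + 9.
repeated λ = 3 with a single eigenvector.

unstable improper node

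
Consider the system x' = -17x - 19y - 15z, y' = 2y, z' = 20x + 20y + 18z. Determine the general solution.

Coefficient matrix A = [[-17, -19, -15], [0, 2, 0], [20, 20, 18]].
det(A - λI) = 0 gives eigenvalues λ = 3, 2, -2.
For λ=3: eigenvector (-3,0,4).
For λ=2: eigenvector (-1,1,0).
For λ=-2: eigenvector (1,0,-1).
General solution: K_1e^(3t)(-3,0,4) + K_2e^(2t)(-1,1,0) + K_3e^(-2t)(1,0,-1).

x(t) = -3K_1e^(3t) - K_2e^(2t) + K_3e^(-2t), y(t) = K_2e^(2t), z(t) = 4K_1e^(3t) - K_3e^(-2t)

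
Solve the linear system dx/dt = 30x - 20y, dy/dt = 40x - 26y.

Coefficient matrix A = [[30, -20], [40, -26]].
Characteristic polynomial det(A - λI) = λ^2 - 4λ + 20 = 0.
Eigenvalues λ = 2 ± 4i (complex conjugate pair).
For λ=2+4i: an eigenvector is (-2,-3) - i(1,1) = (-2 - i, -3 - i).
A real fundamental pair from Re and Im of e^((2+4i)t)v: X_1 = e^(2t)(cos(4t)·(-2,-3) + sin(4t)·(1,1)), X_2 = e^(2t)(sin(4t)·(-2,-3) - cos(4t)·(1,1)).
General solution: C_1X_1 + C_2X_2.

x(t) = C_1e^(2t)sin(4t) - 2C_1e^(2t)cos(4t) - 2C_2e^(2t)sin(4t) - C_2e^(2t)cos(4t), y(t) = C_1e^(2t)sin(4t) - 3C_1e^(2t)cos(4t) - 3C_2e^(2t)sin(4t) - C_2e^(2t)cos(4t)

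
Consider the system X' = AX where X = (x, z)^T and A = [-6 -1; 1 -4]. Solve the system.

Coefficient matrix A = [[-6, -1], [1, -4]].
Characteristic polynomial det(A - λI) = λ^2 + 10λ + 25 = 0.
Single eigenvalue λ = -5 with algebraic multiplicity 2.
Eigenvector v = (-1,1); generalized eigenvector w with (A-λI)w=v is (2,-1).
General solution: e^(-5t)[K_1·v + K_2·(t·v + w)].

x(t) = -K_1e^(-5t) - K_2te^(-5t) + 2K_2e^(-5t), z(t) = K_1e^(-5t) + K_2te^(-5t) - K_2e^(-5t)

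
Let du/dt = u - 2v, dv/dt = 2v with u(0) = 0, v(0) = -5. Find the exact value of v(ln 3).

A = [[1,-2],[0,2]]; eigenvalues λ = 1, 2.
Eigenvectors: (-1,0) for λ=1, (-2,1) for λ=2.
From the initial condition, c_1 = 10, c_2 = -5.
v(ln 3) = (10)(3^1)(0) + (-5)(3^2)(1) = -45.

-45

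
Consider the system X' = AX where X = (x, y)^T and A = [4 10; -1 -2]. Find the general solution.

x(t) = -c_1e^(t)sin(t) + 3c_1e^(t)cos(t) + 3c_2e^(t)sin(t) + c_2e^(t)cos(t), y(t) = -c_1e^(t)cos(t) - c_2e^(t)sin(t)

Coefficient matrix A = [[4, 10], [-1, -2]].
Characteristic polynomial det(A - λI) = λ^2 - 2λ + 2 = 0.
Eigenvalues λ = 1 ± i (complex conjugate pair).
For λ=1+i: an eigenvector is (3,-1) - i(-1,0) = (3 + i, -1).
A real fundamental pair from Re and Im of e^((1+i)t)v: X_1 = e^(t)(cos(t)·(3,-1) + sin(t)·(-1,0)), X_2 = e^(t)(sin(t)·(3,-1) - cos(t)·(-1,0)).
General solution: c_1X_1 + c_2X_2.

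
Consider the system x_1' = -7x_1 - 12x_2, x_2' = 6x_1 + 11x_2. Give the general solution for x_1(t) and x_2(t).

x_1(t) = -2c_1e^(-t) + c_2e^(5t), x_2(t) = c_1e^(-t) - c_2e^(5t)

Coefficient matrix A = [[-7, -12], [6, 11]].
Characteristic polynomial det(A - λI) = λ^2 - 4λ - 5 = 0.
Eigenvalues λ = -1, 5.
For λ=-1: (A-λI) row 1 is [-6, -12], so an eigenvector is (-2, 1).
For λ=5: (A-λI) row 1 is [-12, -12], so an eigenvector is (1, -1).
General solution: c_1e^(-t)(-2,1) + c_2e^(5t)(1,-1).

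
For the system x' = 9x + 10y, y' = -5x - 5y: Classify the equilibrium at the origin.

unstable spiral

A = [[9,10],[-5,-5]]; det(A-λI) = λ^2 - 4λ + 5.
λ = 2 ± i: positive real part.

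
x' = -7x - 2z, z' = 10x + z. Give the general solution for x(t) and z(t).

Coefficient matrix A = [[-7, -2], [10, 1]].
Characteristic polynomial det(A - λI) = λ^2 + 6λ + 13 = 0.
Eigenvalues λ = -3 ± 2i (complex conjugate pair).
For λ=-3+2i: an eigenvector is (0,-1) - i(1,-2) = (0 - i, -1 + 2i).
A real fundamental pair from Re and Im of e^((-3+2i)t)v: X_1 = e^(-3t)(cos(2t)·(0,-1) + sin(2t)·(1,-2)), X_2 = e^(-3t)(sin(2t)·(0,-1) - cos(2t)·(1,-2)).
General solution: c_1X_1 + c_2X_2.

x(t) = c_1e^(-3t)sin(2t) - c_2e^(-3t)cos(2t), z(t) = -2c_1e^(-3t)sin(2t) - c_1e^(-3t)cos(2t) - c_2e^(-3t)sin(2t) + 2c_2e^(-3t)cos(2t)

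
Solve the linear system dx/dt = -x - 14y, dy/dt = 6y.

Coefficient matrix A = [[-1, -14], [0, 6]].
Characteristic polynomial det(A - λI) = λ^2 - 5λ - 6 = 0.
Eigenvalues λ = 6, -1.
For λ=6: (A-λI) row 1 is [-7, -14], so an eigenvector is (2, -1).
For λ=-1: (A-λI) row 1 is [0, -14], so an eigenvector is (1, 0).
General solution: c_1e^(6t)(2,-1) + c_2e^(-t)(1,0).

x(t) = 2c_1e^(6t) + c_2e^(-t), y(t) = -c_1e^(6t)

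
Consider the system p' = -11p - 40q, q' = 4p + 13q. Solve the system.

Coefficient matrix A = [[-11, -40], [4, 13]].
Characteristic polynomial det(A - λI) = λ^2 - 2λ + 17 = 0.
Eigenvalues λ = 1 ± 4i (complex conjugate pair).
For λ=1+4i: an eigenvector is (-3,1) - i(-1,0) = (-3 + i, 1).
A real fundamental pair from Re and Im of e^((1+4i)t)v: X_1 = e^(t)(cos(4t)·(-3,1) + sin(4t)·(-1,0)), X_2 = e^(t)(sin(4t)·(-3,1) - cos(4t)·(-1,0)).
General solution: K_1X_1 + K_2X_2.

p(t) = -K_1e^(t)sin(4t) - 3K_1e^(t)cos(4t) - 3K_2e^(t)sin(4t) + K_2e^(t)cos(4t), q(t) = K_1e^(t)cos(4t) + K_2e^(t)sin(4t)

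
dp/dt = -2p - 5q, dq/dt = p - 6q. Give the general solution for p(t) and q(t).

Coefficient matrix A = [[-2, -5], [1, -6]].
Characteristic polynomial det(A - λI) = λ^2 + 8λ + 17 = 0.
Eigenvalues λ = -4 ± i (complex conjugate pair).
For λ=-4+i: an eigenvector is (2,1) - i(-1,0) = (2 + i, 1).
A real fundamental pair from Re and Im of e^((-4+i)t)v: X_1 = e^(-4t)(cos(t)·(2,1) + sin(t)·(-1,0)), X_2 = e^(-4t)(sin(t)·(2,1) - cos(t)·(-1,0)).
General solution: C_1X_1 + C_2X_2.

p(t) = -C_1e^(-4t)sin(t) + 2C_1e^(-4t)cos(t) + 2C_2e^(-4t)sin(t) + C_2e^(-4t)cos(t), q(t) = C_1e^(-4t)cos(t) + C_2e^(-4t)sin(t)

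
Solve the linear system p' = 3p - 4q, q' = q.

p(t) = 2c_1e^(t) + c_2e^(3t), q(t) = c_1e^(t)

Coefficient matrix A = [[3, -4], [0, 1]].
Characteristic polynomial det(A - λI) = λ^2 - 4λ + 3 = 0.
Eigenvalues λ = 1, 3.
For λ=1: (A-λI) row 1 is [2, -4], so an eigenvector is (2, 1).
For λ=3: (A-λI) row 1 is [0, -4], so an eigenvector is (1, 0).
General solution: c_1e^(t)(2,1) + c_2e^(3t)(1,0).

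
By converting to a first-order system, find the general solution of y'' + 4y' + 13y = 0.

Let x_1 = y, x_2 = y'. Then x_1' = x_2 and x_2' = -13x_1 - 4x_2.
A = [[0,1],[-13,-4]]; det(A-λI) = λ^2 + 4λ + 13.
Eigenvalues λ = -2 ± 3i.

y(t) = C_1e^(-2t)cos(3t) + C_2e^(-2t)sin(3t)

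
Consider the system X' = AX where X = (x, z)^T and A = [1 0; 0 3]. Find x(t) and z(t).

Coefficient matrix A = [[1, 0], [0, 3]].
Characteristic polynomial det(A - λI) = λ^2 - 4λ + 3 = 0.
Eigenvalues λ = 3, 1.
For λ=3: (A-λI) row 1 is [-2, 0], so an eigenvector is (0, 1).
For λ=1: (A-λI) row 2 is [0, 2], so an eigenvector is (-1, 0).
General solution: C_1e^(3t)(0,1) + C_2e^(t)(-1,0).

x(t) = -C_2e^(t), z(t) = C_1e^(3t)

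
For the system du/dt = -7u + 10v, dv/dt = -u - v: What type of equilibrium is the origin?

A = [[-7,10],[-1,-1]]; det(A-λI) = λ^2 + 8λ + 17.
λ = -4 ± i: negative real part.

stable spiral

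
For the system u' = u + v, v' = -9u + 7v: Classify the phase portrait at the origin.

A = [[1,1],[-9,7]]; det(A-λI) = λ^2 - 8λ + 16.
repeated λ = 4 with a single eigenvector.

unstable improper node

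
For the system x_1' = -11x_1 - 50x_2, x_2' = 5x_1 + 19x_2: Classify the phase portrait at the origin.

unstable spiral

A = [[-11,-50],[5,19]]; det(A-λI) = λ^2 - 8λ + 41.
λ = 4 ± 5i: positive real part.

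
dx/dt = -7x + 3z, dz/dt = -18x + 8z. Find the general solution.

x(t) = -K_1e^(-t) - K_2e^(2t), z(t) = -2K_1e^(-t) - 3K_2e^(2t)

Coefficient matrix A = [[-7, 3], [-18, 8]].
Characteristic polynomial det(A - λI) = λ^2 - λ - 2 = 0.
Eigenvalues λ = -1, 2.
For λ=-1: (A-λI) row 1 is [-6, 3], so an eigenvector is (-1, -2).
For λ=2: (A-λI) row 1 is [-9, 3], so an eigenvector is (-1, -3).
General solution: K_1e^(-t)(-1,-2) + K_2e^(2t)(-1,-3).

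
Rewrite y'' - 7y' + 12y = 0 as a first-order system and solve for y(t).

y(t) = c_1e^(3t) + c_2e^(4t)

Let x_1 = y, x_2 = y'. Then x_1' = x_2 and x_2' = -12x_1 + 7x_2.
A = [[0,1],[-12,7]]; det(A-λI) = λ^2 - 7λ + 12.
Eigenvalues λ = 3, 4 with eigenvectors (1,3), (1,4).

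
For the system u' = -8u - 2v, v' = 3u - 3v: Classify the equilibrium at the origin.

A = [[-8,-2],[3,-3]]; det(A-λI) = λ^2 + 11λ + 30.
λ = -5, -6: both negative.

stable node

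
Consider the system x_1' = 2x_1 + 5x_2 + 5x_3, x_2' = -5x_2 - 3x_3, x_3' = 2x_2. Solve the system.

x_1(t) = -K_2e^(-3t) + K_3e^(2t), x_2(t) = -K_1e^(-2t) + 3K_2e^(-3t), x_3(t) = K_1e^(-2t) - 2K_2e^(-3t)

Coefficient matrix A = [[2, 5, 5], [0, -5, -3], [0, 2, 0]].
det(A - λI) = 0 gives eigenvalues λ = -2, -3, 2.
For λ=-2: eigenvector (0,-1,1).
For λ=-3: eigenvector (-1,3,-2).
For λ=2: eigenvector (1,0,0).
General solution: K_1e^(-2t)(0,-1,1) + K_2e^(-3t)(-1,3,-2) + K_3e^(2t)(1,0,0).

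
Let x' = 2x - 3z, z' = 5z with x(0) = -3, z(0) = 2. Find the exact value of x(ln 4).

A = [[2,-3],[0,5]]; eigenvalues λ = 5, 2.
Eigenvectors: (-1,1) for λ=5, (-1,0) for λ=2.
From the initial condition, c_1 = 2, c_2 = 1.
x(ln 4) = (2)(4^5)(-1) + (1)(4^2)(-1) = -2064.

-2064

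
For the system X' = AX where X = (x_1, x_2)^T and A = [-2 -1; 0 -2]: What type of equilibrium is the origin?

A = [[-2,-1],[0,-2]]; det(A-λI) = λ^2 + 4λ + 4.
repeated λ = -2 with a single eigenvector.

stable improper node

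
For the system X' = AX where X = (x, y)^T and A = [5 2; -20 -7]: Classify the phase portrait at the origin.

A = [[5,2],[-20,-7]]; det(A-λI) = λ^2 + 2λ + 5.
λ = -1 ± 2i: negative real part.

stable spiral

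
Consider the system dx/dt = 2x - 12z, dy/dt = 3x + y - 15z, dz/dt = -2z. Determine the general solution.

Coefficient matrix A = [[2, 0, -12], [3, 1, -15], [0, 0, -2]].
det(A - λI) = 0 gives eigenvalues λ = 2, -2, 1.
For λ=2: eigenvector (1,3,0).
For λ=-2: eigenvector (3,2,1).
For λ=1: eigenvector (0,1,0).
General solution: K_1e^(2t)(1,3,0) + K_2e^(-2t)(3,2,1) + K_3e^(t)(0,1,0).

x(t) = K_1e^(2t) + 3K_2e^(-2t), y(t) = 3K_1e^(2t) + 2K_2e^(-2t) + K_3e^(t), z(t) = K_2e^(-2t)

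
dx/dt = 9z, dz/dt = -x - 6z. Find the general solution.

Coefficient matrix A = [[0, 9], [-1, -6]].
Characteristic polynomial det(A - λI) = λ^2 + 6λ + 9 = 0.
Single eigenvalue λ = -3 with algebraic multiplicity 2.
Eigenvector v = (-3,1); generalized eigenvector w with (A-λI)w=v is (-1,0).
General solution: e^(-3t)[c_1·v + c_2·(t·v + w)].

x(t) = -3c_1e^(-3t) - 3c_2te^(-3t) - c_2e^(-3t), z(t) = c_1e^(-3t) + c_2te^(-3t)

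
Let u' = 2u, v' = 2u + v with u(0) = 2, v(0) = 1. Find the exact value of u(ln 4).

A = [[2,0],[2,1]]; eigenvalues λ = 2, 1.
Eigenvectors: (1,2) for λ=2, (0,-1) for λ=1.
From the initial condition, c_1 = 2, c_2 = 3.
u(ln 4) = (2)(4^2)(1) + (3)(4^1)(0) = 32.

32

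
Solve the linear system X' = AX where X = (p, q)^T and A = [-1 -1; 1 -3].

Coefficient matrix A = [[-1, -1], [1, -3]].
Characteristic polynomial det(A - λI) = λ^2 + 4λ + 4 = 0.
Single eigenvalue λ = -2 with algebraic multiplicity 2.
Eigenvector v = (-1,-1); generalized eigenvector w with (A-λI)w=v is (1,2).
General solution: e^(-2t)[K_1·v + K_2·(t·v + w)].

p(t) = -K_1e^(-2t) - K_2te^(-2t) + K_2e^(-2t), q(t) = -K_1e^(-2t) - K_2te^(-2t) + 2K_2e^(-2t)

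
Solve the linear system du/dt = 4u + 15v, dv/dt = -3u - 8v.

u(t) = C_1e^(-2t)sin(3t) - 2C_1e^(-2t)cos(3t) - 2C_2e^(-2t)sin(3t) - C_2e^(-2t)cos(3t), v(t) = C_1e^(-2t)cos(3t) + C_2e^(-2t)sin(3t)

Coefficient matrix A = [[4, 15], [-3, -8]].
Characteristic polynomial det(A - λI) = λ^2 + 4λ + 13 = 0.
Eigenvalues λ = -2 ± 3i (complex conjugate pair).
For λ=-2+3i: an eigenvector is (-2,1) - i(1,0) = (-2 - i, 1).
A real fundamental pair from Re and Im of e^((-2+3i)t)v: X_1 = e^(-2t)(cos(3t)·(-2,1) + sin(3t)·(1,0)), X_2 = e^(-2t)(sin(3t)·(-2,1) - cos(3t)·(1,0)).
General solution: C_1X_1 + C_2X_2.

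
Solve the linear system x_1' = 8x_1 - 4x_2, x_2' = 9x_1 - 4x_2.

Coefficient matrix A = [[8, -4], [9, -4]].
Characteristic polynomial det(A - λI) = λ^2 - 4λ + 4 = 0.
Single eigenvalue λ = 2 with algebraic multiplicity 2.
Eigenvector v = (2,3); generalized eigenvector w with (A-λI)w=v is (-1,-2).
General solution: e^(2t)[C_1·v + C_2·(t·v + w)].

x_1(t) = 2C_1e^(2t) + 2C_2te^(2t) - C_2e^(2t), x_2(t) = 3C_1e^(2t) + 3C_2te^(2t) - 2C_2e^(2t)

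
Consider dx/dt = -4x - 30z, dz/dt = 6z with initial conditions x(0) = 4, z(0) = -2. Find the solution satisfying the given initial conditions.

x(t) = 6e^(6t) - 2e^(-4t), z(t) = -2e^(6t)

Coefficient matrix A = [[-4, -30], [0, 6]].
Characteristic polynomial det(A - λI) = λ^2 - 2λ - 24 = 0.
Eigenvalues λ = 6, -4.
For λ=6: (A-λI) row 1 is [-10, -30], so an eigenvector is (-3, 1).
For λ=-4: (A-λI) row 1 is [0, -30], so an eigenvector is (-1, 0).
General solution: C_1e^(6t)(-3,1) + C_2e^(-4t)(-1,0).
Applying x(0)=4, z(0)=-2 gives C_1=-2, C_2=2.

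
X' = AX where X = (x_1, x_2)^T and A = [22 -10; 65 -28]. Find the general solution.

x_1(t) = -c_1e^(-3t)sin(5t) + c_1e^(-3t)cos(5t) + c_2e^(-3t)sin(5t) + c_2e^(-3t)cos(5t), x_2(t) = -2c_1e^(-3t)sin(5t) + 3c_1e^(-3t)cos(5t) + 3c_2e^(-3t)sin(5t) + 2c_2e^(-3t)cos(5t)

Coefficient matrix A = [[22, -10], [65, -28]].
Characteristic polynomial det(A - λI) = λ^2 + 6λ + 34 = 0.
Eigenvalues λ = -3 ± 5i (complex conjugate pair).
For λ=-3+5i: an eigenvector is (1,3) - i(-1,-2) = (1 + i, 3 + 2i).
A real fundamental pair from Re and Im of e^((-3+5i)t)v: X_1 = e^(-3t)(cos(5t)·(1,3) + sin(5t)·(-1,-2)), X_2 = e^(-3t)(sin(5t)·(1,3) - cos(5t)·(-1,-2)).
General solution: c_1X_1 + c_2X_2.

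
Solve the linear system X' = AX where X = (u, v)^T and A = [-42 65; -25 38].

u(t) = 2K_1e^(-2t)sin(5t) + 3K_1e^(-2t)cos(5t) + 3K_2e^(-2t)sin(5t) - 2K_2e^(-2t)cos(5t), v(t) = K_1e^(-2t)sin(5t) + 2K_1e^(-2t)cos(5t) + 2K_2e^(-2t)sin(5t) - K_2e^(-2t)cos(5t)

Coefficient matrix A = [[-42, 65], [-25, 38]].
Characteristic polynomial det(A - λI) = λ^2 + 4λ + 29 = 0.
Eigenvalues λ = -2 ± 5i (complex conjugate pair).
For λ=-2+5i: an eigenvector is (3,2) - i(2,1) = (3 - 2i, 2 - i).
A real fundamental pair from Re and Im of e^((-2+5i)t)v: X_1 = e^(-2t)(cos(5t)·(3,2) + sin(5t)·(2,1)), X_2 = e^(-2t)(sin(5t)·(3,2) - cos(5t)·(2,1)).
General solution: K_1X_1 + K_2X_2.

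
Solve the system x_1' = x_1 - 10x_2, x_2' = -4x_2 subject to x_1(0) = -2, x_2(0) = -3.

Coefficient matrix A = [[1, -10], [0, -4]].
Characteristic polynomial det(A - λI) = λ^2 + 3λ - 4 = 0.
Eigenvalues λ = 1, -4.
For λ=1: (A-λI) row 1 is [0, -10], so an eigenvector is (-1, 0).
For λ=-4: (A-λI) row 1 is [5, -10], so an eigenvector is (-2, -1).
General solution: C_1e^(t)(-1,0) + C_2e^(-4t)(-2,-1).
Applying x_1(0)=-2, x_2(0)=-3 gives C_1=-4, C_2=3.

x_1(t) = 4e^(t) - 6e^(-4t), x_2(t) = -3e^(-4t)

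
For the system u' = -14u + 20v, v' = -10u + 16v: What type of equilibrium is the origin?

saddle

A = [[-14,20],[-10,16]]; det(A-λI) = λ^2 - 2λ - 24.
λ = 6, -4: opposite signs.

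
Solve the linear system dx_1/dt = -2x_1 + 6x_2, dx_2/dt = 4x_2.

x_1(t) = -C_1e^(-2t) + C_2e^(4t), x_2(t) = C_2e^(4t)

Coefficient matrix A = [[-2, 6], [0, 4]].
Characteristic polynomial det(A - λI) = λ^2 - 2λ - 8 = 0.
Eigenvalues λ = -2, 4.
For λ=-2: (A-λI) row 1 is [0, 6], so an eigenvector is (-1, 0).
For λ=4: (A-λI) row 1 is [-6, 6], so an eigenvector is (1, 1).
General solution: C_1e^(-2t)(-1,0) + C_2e^(4t)(1,1).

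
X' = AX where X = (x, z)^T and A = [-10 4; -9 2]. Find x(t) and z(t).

x(t) = -2c_1e^(-4t) - 2c_2te^(-4t) - c_2e^(-4t), z(t) = -3c_1e^(-4t) - 3c_2te^(-4t) - 2c_2e^(-4t)

Coefficient matrix A = [[-10, 4], [-9, 2]].
Characteristic polynomial det(A - λI) = λ^2 + 8λ + 16 = 0.
Single eigenvalue λ = -4 with algebraic multiplicity 2.
Eigenvector v = (-2,-3); generalized eigenvector w with (A-λI)w=v is (-1,-2).
General solution: e^(-4t)[c_1·v + c_2·(t·v + w)].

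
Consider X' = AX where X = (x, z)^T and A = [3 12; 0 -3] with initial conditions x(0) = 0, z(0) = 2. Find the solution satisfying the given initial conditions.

x(t) = 4e^(3t) - 4e^(-3t), z(t) = 2e^(-3t)

Coefficient matrix A = [[3, 12], [0, -3]].
Characteristic polynomial det(A - λI) = λ^2 - 9 = 0.
Eigenvalues λ = -3, 3.
For λ=-3: (A-λI) row 1 is [6, 12], so an eigenvector is (-2, 1).
For λ=3: (A-λI) row 1 is [0, 12], so an eigenvector is (1, 0).
General solution: K_1e^(-3t)(-2,1) + K_2e^(3t)(1,0).
Applying x(0)=0, z(0)=2 gives K_1=2, K_2=4.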